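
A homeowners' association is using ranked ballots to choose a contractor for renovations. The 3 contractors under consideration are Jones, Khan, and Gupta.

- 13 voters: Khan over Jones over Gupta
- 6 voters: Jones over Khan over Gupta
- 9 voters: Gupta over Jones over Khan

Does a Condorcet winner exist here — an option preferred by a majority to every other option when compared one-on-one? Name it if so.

Jones

Head-to-head results (28 voters total):
Jones vs Khan: Jones wins 15–13.
Jones vs Gupta: Jones wins 19–9.
Khan vs Gupta: Khan wins 19–9.
Jones beats each rival — Khan (15–13), Gupta (19–9) — so Jones is the Condorcet winner.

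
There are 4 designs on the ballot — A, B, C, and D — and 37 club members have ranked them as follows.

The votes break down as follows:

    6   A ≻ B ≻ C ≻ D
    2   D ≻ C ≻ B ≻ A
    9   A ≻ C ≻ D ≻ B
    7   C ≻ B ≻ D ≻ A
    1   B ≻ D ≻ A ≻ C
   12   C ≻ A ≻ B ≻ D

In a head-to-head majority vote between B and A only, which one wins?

Ballots ranking B above A: 2+7+1 = 10.
Ballots ranking A above B: 6+9+12 = 27.
A wins the head-to-head, 27–10.

A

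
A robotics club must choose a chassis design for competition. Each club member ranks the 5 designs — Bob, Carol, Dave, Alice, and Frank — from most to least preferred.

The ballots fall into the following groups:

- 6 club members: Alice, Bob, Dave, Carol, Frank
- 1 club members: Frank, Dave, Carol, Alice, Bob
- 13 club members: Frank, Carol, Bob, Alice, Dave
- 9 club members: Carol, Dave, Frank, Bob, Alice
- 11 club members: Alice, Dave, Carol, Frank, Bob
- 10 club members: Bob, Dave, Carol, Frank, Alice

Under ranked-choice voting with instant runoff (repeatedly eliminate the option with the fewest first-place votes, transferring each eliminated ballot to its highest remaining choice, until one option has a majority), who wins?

Frank

Round 1: Alice 17, Frank 14, Bob 10, Carol 9, Dave 0. Dave has the fewest and is eliminated.
Round 2: Alice 17, Frank 14, Bob 10, Carol 9. Carol has the fewest and is eliminated.
Round 3: Frank 23, Alice 17, Bob 10. Bob has the fewest and is eliminated.
Round 4: Frank 33, Alice 17. Frank has a majority.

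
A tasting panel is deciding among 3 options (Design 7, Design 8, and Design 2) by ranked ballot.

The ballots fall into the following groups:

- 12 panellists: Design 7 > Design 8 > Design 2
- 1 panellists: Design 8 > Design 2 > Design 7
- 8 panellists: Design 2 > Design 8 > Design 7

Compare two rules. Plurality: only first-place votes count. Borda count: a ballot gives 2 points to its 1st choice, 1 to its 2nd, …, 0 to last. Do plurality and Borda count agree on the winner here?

Plurality first-place counts: Design 7 12, Design 8 1, Design 2 8 → Design 7.
Borda totals: Design 7 24, Design 8 22, Design 2 17 → Design 7.
The two rules agree on Design 7.

Yes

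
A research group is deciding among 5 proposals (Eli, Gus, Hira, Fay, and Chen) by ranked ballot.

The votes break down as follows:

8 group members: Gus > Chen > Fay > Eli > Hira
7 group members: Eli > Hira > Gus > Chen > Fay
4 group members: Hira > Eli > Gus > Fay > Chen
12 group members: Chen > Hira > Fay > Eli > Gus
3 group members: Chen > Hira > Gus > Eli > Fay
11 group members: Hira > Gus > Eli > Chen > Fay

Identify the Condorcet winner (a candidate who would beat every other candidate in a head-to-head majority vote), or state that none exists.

Head-to-head results (45 voters total):
Eli vs Gus: Eli wins 23–22.
Eli vs Hira: Hira wins 30–15.
Eli vs Fay: Eli wins 25–20.
Eli vs Chen: Chen wins 23–22.
Gus vs Hira: Hira wins 37–8.
Gus vs Fay: Gus wins 33–12.
Gus vs Chen: Gus wins 30–15.
Hira vs Fay: Hira wins 37–8.
Hira vs Chen: Chen wins 23–22.
Fay vs Chen: Chen wins 41–4.
No candidate beats all others: Eli beats Gus beats Chen beats Eli, a majority cycle.

None — there is no Condorcet winner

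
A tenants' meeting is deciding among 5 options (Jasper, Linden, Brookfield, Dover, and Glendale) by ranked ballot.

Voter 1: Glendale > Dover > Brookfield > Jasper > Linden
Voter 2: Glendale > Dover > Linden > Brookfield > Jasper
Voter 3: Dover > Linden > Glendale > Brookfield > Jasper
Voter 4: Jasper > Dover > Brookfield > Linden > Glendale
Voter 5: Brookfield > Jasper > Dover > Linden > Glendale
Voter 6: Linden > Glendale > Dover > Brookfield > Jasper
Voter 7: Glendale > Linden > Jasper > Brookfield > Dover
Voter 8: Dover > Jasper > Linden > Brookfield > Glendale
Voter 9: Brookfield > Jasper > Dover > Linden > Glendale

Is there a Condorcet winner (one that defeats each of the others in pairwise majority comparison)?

Yes

Head-to-head results (9 voters total):
Jasper vs Linden: Jasper wins 5–4.
Jasper vs Brookfield: Brookfield wins 6–3.
Jasper vs Dover: Dover wins 5–4.
Jasper vs Glendale: Glendale wins 5–4.
Linden vs Brookfield: Linden wins 5–4.
Linden vs Dover: Dover wins 7–2.
Linden vs Glendale: Linden wins 6–3.
Brookfield vs Dover: Dover wins 6–3.
Brookfield vs Glendale: Glendale wins 5–4.
Dover vs Glendale: Dover wins 5–4.
Dover beats each rival — Jasper (5–4), Linden (7–2), Brookfield (6–3), Glendale (5–4) — so Dover is the Condorcet winner.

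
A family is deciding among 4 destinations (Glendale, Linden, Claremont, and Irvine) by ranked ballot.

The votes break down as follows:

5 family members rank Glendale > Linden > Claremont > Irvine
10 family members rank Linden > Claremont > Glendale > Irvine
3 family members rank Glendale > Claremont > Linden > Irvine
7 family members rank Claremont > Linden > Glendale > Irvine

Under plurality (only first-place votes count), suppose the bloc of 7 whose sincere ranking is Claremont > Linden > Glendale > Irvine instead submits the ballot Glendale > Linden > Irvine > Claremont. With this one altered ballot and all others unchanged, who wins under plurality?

Glendale

First-place totals with the altered ballot: Glendale 15, Linden 10, Claremont 0, Irvine 0.
The switch changes the winner from Linden to Glendale.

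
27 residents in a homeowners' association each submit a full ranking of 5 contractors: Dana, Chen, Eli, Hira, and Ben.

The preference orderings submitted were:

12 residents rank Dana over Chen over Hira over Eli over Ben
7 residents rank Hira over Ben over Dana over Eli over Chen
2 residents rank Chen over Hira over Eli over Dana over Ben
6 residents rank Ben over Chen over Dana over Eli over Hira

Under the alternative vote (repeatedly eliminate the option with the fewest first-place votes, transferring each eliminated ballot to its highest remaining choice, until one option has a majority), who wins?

Round 1: Dana 12, Hira 7, Ben 6, Chen 2, Eli 0. Eli has the fewest and is eliminated.
Round 2: Dana 12, Hira 7, Ben 6, Chen 2. Chen has the fewest and is eliminated.
Round 3: Dana 12, Hira 9, Ben 6. Ben has the fewest and is eliminated.
Round 4: Dana 18, Hira 9. Dana has a majority.

Dana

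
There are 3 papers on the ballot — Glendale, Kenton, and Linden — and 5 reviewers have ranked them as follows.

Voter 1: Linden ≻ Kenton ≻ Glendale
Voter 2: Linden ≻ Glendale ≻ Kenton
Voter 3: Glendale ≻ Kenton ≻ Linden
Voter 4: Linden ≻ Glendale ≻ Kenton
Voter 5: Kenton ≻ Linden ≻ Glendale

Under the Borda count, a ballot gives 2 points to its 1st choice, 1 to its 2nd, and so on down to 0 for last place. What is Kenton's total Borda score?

Borda scores:
  Glendale: 0 + 1 + 2 + 1 + 0 = 4
  Kenton: 1 + 0 + 1 + 0 + 2 = 4
  Linden: 2 + 2 + 0 + 2 + 1 = 7

4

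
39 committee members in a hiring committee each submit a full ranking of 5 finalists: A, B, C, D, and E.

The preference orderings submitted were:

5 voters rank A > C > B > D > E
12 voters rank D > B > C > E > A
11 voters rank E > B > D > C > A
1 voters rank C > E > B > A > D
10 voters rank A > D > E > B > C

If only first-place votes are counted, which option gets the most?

First-place vote totals:
  A: 15
  B: 0
  C: 1
  D: 12
  E: 11
A has the most first-place votes.

A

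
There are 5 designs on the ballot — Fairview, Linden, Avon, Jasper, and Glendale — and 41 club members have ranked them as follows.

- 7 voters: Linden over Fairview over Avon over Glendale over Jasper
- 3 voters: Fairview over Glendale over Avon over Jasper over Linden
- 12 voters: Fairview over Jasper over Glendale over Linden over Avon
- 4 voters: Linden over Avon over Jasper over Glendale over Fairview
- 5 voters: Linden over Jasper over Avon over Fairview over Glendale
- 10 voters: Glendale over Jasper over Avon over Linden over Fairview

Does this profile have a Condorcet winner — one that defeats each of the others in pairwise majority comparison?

No

Head-to-head results (41 voters total):
Fairview vs Linden: Linden wins 26–15.
Fairview vs Avon: Fairview wins 22–19.
Fairview vs Jasper: Fairview wins 22–19.
Fairview vs Glendale: Fairview wins 27–14.
Linden vs Avon: Linden wins 28–13.
Linden vs Jasper: Jasper wins 25–16.
Linden vs Glendale: Glendale wins 25–16.
Avon vs Jasper: Jasper wins 27–14.
Avon vs Glendale: Glendale wins 25–16.
Jasper vs Glendale: Jasper wins 21–20.
No candidate beats all others: Fairview beats Jasper beats Linden beats Fairview, a majority cycle.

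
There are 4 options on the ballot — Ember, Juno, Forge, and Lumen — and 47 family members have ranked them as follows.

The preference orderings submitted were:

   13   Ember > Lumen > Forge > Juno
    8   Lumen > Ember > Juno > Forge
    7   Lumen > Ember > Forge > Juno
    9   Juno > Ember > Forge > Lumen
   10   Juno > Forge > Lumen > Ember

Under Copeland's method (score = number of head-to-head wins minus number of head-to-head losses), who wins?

Pairwise results:
  Ember vs Juno: Ember wins 28–19.
  Ember vs Forge: Ember wins 37–10.
  Ember vs Lumen: Lumen wins 25–22.
  Juno vs Forge: Juno wins 27–20.
  Juno vs Lumen: Lumen wins 28–19.
  Forge vs Lumen: Lumen wins 28–19.
Copeland scores (wins − losses):
  Ember: 2 − 1 = 1
  Juno: 1 − 2 = -1
  Forge: 0 − 3 = -3
  Lumen: 3 − 0 = 3
Lumen has the best Copeland score.

Lumen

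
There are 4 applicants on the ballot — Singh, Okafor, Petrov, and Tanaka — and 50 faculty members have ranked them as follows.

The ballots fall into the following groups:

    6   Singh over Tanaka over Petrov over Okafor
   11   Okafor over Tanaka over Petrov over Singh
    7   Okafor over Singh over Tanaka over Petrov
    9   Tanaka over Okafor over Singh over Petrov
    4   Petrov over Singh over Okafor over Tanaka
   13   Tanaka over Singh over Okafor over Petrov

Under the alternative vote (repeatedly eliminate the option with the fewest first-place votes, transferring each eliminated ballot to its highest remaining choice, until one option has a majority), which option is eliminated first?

Petrov

Round 1: Tanaka 22, Okafor 18, Singh 6, Petrov 4. Petrov has the fewest and is eliminated.
Round 2: Tanaka 22, Okafor 18, Singh 10. Singh has the fewest and is eliminated.
Round 3: Tanaka 28, Okafor 22. Tanaka has a majority.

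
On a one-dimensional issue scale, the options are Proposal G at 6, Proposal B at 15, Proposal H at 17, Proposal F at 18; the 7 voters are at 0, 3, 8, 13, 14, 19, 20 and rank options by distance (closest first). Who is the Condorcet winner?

With single-peaked preferences on a line, the Condorcet winner is the candidate closest to the median voter.
The median voter (position 13) is closest to Proposal B at 15.
Check: Proposal B vs Proposal G — voters closer to Proposal B: 4 of 7.

Proposal B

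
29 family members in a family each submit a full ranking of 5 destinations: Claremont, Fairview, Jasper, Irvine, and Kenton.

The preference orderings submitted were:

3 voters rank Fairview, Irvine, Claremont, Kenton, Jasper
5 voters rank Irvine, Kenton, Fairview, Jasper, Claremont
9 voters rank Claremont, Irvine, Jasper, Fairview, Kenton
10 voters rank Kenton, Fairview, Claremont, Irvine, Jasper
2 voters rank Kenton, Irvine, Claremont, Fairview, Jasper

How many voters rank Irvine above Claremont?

10

Ballots ranking Irvine above Claremont: 3+5+2 = 10.
Ballots ranking Claremont above Irvine: 9+10 = 19.
So 10 of 29 voters prefer Irvine to Claremont.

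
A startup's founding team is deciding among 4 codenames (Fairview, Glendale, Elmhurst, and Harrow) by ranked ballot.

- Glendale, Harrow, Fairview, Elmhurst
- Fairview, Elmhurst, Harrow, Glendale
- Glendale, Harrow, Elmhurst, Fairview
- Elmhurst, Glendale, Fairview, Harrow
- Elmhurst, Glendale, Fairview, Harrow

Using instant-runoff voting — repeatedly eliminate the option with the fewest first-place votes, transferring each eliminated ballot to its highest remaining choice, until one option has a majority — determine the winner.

Round 1: Glendale 2, Elmhurst 2, Fairview 1, Harrow 0. Harrow has the fewest and is eliminated.
Round 2: Glendale 2, Elmhurst 2, Fairview 1. Fairview has the fewest and is eliminated.
Round 3: Elmhurst 3, Glendale 2. Elmhurst has a majority.

Elmhurst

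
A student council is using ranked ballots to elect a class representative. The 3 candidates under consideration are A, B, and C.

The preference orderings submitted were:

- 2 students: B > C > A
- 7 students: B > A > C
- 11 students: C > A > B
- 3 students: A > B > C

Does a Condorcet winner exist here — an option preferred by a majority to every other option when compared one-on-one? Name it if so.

There is no Condorcet winner

Head-to-head results (23 voters total):
A vs B: A wins 14–9.
A vs C: C wins 13–10.
B vs C: B wins 12–11.
No candidate beats all others: A beats B beats C beats A, a majority cycle.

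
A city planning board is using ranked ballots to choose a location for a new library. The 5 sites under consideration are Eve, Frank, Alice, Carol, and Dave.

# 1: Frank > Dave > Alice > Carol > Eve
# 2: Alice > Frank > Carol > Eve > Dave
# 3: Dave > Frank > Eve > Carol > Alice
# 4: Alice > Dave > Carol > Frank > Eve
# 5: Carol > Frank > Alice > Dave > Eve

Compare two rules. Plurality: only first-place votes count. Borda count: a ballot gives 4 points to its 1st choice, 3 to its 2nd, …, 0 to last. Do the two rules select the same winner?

No

Plurality first-place counts: Eve 0, Frank 1, Alice 2, Carol 1, Dave 1 → Alice.
Borda totals: Eve 3, Frank 14, Alice 12, Carol 10, Dave 11 → Frank.
The two rules disagree: plurality picks Alice, Borda picks Frank.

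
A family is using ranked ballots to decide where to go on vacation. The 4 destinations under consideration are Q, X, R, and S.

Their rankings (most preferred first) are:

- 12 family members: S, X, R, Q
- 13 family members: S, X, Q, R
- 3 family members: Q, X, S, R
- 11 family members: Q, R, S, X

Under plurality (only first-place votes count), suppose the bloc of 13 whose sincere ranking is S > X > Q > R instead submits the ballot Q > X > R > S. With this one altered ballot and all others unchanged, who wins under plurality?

First-place totals with the altered ballot: Q 27, X 0, R 0, S 12.
The switch changes the winner from S to Q.

Q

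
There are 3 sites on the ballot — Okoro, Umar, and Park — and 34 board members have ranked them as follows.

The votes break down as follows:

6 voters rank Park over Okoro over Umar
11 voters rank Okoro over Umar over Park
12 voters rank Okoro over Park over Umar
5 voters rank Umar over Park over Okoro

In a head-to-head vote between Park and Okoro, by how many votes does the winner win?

12

Ballots ranking Park above Okoro: 6+5 = 11.
Ballots ranking Okoro above Park: 11+12 = 23.
Okoro wins 23–11, a margin of 12.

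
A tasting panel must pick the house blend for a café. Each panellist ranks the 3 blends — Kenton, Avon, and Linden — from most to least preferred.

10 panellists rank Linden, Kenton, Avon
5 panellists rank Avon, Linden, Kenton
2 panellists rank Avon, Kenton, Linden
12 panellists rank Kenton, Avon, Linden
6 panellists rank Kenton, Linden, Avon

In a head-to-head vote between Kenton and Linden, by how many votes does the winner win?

5

Ballots ranking Kenton above Linden: 2+12+6 = 20.
Ballots ranking Linden above Kenton: 10+5 = 15.
Kenton wins 20–15, a margin of 5.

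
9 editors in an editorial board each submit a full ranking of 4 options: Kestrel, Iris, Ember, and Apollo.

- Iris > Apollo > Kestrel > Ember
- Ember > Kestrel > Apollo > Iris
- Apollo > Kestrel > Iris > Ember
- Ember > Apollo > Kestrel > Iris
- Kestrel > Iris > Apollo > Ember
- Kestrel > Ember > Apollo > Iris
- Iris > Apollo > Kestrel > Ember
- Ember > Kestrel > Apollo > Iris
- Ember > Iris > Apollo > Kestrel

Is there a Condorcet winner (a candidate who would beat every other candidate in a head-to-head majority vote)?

Head-to-head results (9 voters total):
Kestrel vs Iris: Kestrel wins 6–3.
Kestrel vs Ember: Kestrel wins 5–4.
Kestrel vs Apollo: Apollo wins 5–4.
Iris vs Ember: Ember wins 5–4.
Iris vs Apollo: Apollo wins 5–4.
Ember vs Apollo: Ember wins 5–4.
No candidate beats all others: Kestrel beats Ember beats Apollo beats Kestrel, a majority cycle.

No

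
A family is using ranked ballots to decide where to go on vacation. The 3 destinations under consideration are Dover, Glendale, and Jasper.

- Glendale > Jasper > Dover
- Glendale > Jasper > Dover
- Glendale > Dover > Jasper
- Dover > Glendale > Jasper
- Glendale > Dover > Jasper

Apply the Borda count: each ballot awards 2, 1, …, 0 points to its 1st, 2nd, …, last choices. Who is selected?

Borda scores:
  Dover: 0 + 0 + 1 + 2 + 1 = 4
  Glendale: 2 + 2 + 2 + 1 + 2 = 9
  Jasper: 1 + 1 + 0 + 0 + 0 = 2
Glendale has the highest total.

Glendale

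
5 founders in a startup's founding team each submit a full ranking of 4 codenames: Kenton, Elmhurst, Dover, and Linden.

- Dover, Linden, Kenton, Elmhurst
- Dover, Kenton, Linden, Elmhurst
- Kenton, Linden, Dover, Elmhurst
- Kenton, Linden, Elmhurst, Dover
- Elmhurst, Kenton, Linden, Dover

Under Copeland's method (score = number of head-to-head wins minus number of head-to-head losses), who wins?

Pairwise results:
  Kenton vs Elmhurst: Kenton wins 4–1.
  Kenton vs Dover: Kenton wins 3–2.
  Kenton vs Linden: Kenton wins 4–1.
  Elmhurst vs Dover: Dover wins 3–2.
  Elmhurst vs Linden: Linden wins 4–1.
  Dover vs Linden: Linden wins 3–2.
Copeland scores (wins − losses):
  Kenton: 3 − 0 = 3
  Elmhurst: 0 − 3 = -3
  Dover: 1 − 2 = -1
  Linden: 2 − 1 = 1
Kenton has the best Copeland score.

Kenton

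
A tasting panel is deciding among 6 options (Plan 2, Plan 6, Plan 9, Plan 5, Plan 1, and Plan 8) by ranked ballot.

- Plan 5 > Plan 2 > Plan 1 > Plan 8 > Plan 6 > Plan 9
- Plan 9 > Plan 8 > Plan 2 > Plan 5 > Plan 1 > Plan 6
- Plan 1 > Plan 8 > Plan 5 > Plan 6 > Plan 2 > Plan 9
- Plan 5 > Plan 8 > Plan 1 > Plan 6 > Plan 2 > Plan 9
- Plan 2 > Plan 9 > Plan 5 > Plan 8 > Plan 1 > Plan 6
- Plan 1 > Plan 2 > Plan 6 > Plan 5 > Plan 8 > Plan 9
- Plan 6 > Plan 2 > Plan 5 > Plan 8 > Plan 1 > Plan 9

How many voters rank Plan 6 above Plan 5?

Ballots ranking Plan 6 above Plan 5: 2.
Ballots ranking Plan 5 above Plan 6: 5.
So 2 of 7 voters prefer Plan 6 to Plan 5.

2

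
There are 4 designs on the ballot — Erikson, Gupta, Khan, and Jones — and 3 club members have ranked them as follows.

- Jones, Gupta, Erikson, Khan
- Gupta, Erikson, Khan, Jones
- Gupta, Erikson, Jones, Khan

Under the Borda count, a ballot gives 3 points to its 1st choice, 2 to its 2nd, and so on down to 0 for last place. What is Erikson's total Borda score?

5

Borda scores:
  Erikson: 1 + 2 + 2 = 5
  Gupta: 2 + 3 + 3 = 8
  Khan: 0 + 1 + 0 = 1
  Jones: 3 + 0 + 1 = 4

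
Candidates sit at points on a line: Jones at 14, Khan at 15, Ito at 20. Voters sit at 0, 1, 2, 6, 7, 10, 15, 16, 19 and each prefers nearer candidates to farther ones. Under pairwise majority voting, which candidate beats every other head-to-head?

Jones

With single-peaked preferences on a line, the Condorcet winner is the candidate closest to the median voter.
The median voter (position 7) is closest to Jones at 14.
Check: Jones vs Ito — voters closer to Jones: 8 of 9.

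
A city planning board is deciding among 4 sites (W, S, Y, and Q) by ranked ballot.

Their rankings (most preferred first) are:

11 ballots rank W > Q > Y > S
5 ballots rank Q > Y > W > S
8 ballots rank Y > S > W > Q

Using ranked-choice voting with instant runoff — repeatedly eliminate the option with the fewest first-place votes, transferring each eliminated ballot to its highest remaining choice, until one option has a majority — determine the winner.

Round 1: W 11, Y 8, Q 5, S 0. S has the fewest and is eliminated.
Round 2: W 11, Y 8, Q 5. Q has the fewest and is eliminated.
Round 3: Y 13, W 11. Y has a majority.

Y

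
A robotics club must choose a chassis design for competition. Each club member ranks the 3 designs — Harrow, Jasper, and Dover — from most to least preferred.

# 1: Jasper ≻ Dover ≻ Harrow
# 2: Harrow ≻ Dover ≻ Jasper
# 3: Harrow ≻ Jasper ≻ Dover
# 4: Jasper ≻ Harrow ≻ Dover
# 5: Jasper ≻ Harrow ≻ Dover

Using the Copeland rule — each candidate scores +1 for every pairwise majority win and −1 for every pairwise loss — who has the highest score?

Jasper

Pairwise results:
  Harrow vs Jasper: Jasper wins 3–2.
  Harrow vs Dover: Harrow wins 4–1.
  Jasper vs Dover: Jasper wins 4–1.
Copeland scores (wins − losses):
  Harrow: 1 − 1 = 0
  Jasper: 2 − 0 = 2
  Dover: 0 − 2 = -2
Jasper has the best Copeland score.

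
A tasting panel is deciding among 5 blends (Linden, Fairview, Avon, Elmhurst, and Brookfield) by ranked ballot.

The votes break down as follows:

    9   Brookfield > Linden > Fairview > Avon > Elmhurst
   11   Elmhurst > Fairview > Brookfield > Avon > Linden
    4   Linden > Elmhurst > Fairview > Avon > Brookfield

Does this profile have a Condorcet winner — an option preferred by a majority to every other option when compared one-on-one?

Head-to-head results (24 voters total):
Linden vs Fairview: Linden wins 13–11.
Linden vs Avon: Linden wins 13–11.
Linden vs Elmhurst: Linden wins 13–11.
Linden vs Brookfield: Brookfield wins 20–4.
Fairview vs Avon: Fairview wins 24–0.
Fairview vs Elmhurst: Elmhurst wins 15–9.
Fairview vs Brookfield: Fairview wins 15–9.
Avon vs Elmhurst: Elmhurst wins 15–9.
Avon vs Brookfield: Brookfield wins 20–4.
Elmhurst vs Brookfield: Elmhurst wins 15–9.
No candidate beats all others: Linden beats Fairview beats Brookfield beats Linden, a majority cycle.

No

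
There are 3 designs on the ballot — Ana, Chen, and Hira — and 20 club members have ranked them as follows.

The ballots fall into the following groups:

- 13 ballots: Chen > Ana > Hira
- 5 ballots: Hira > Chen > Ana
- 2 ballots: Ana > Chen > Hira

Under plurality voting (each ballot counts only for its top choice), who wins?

First-place vote totals:
  Ana: 2
  Chen: 13
  Hira: 5
Chen has the most first-place votes.

Chen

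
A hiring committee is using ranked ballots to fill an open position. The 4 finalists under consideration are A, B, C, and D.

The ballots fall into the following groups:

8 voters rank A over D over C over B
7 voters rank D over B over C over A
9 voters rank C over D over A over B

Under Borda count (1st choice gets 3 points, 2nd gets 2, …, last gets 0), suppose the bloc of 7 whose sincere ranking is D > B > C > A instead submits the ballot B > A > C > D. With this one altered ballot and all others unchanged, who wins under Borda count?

A

Borda totals with the altered ballot: A 47, B 21, C 42, D 34.
The switch changes the winner from D to A.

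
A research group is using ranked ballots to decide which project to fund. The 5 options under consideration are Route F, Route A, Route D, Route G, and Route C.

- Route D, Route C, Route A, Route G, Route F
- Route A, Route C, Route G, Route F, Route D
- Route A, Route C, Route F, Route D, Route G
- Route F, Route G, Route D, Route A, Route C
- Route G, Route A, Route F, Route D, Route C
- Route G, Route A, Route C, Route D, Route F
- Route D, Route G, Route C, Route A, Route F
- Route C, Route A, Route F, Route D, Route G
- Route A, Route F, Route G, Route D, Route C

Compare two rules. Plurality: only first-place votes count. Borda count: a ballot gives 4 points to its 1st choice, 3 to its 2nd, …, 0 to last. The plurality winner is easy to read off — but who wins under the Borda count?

Route A

Plurality first-place counts: Route F 1, Route A 3, Route D 2, Route G 2, Route C 1 → Route A.
Borda totals: Route F 14, Route A 25, Route D 15, Route G 19, Route C 17 → Route A.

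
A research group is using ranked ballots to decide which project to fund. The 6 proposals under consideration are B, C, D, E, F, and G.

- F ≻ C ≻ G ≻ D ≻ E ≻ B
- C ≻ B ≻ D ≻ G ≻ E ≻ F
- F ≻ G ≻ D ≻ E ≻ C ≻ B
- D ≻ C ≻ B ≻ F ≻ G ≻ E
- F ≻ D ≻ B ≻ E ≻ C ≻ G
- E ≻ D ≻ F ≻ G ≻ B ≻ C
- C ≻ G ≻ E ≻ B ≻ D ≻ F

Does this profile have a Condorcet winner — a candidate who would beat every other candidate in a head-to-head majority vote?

Yes

Head-to-head results (7 voters total):
B vs C: C wins 5–2.
B vs D: D wins 5–2.
B vs E: E wins 4–3.
B vs F: F wins 4–3.
B vs G: G wins 4–3.
C vs D: D wins 4–3.
C vs E: C wins 4–3.
C vs F: F wins 4–3.
C vs G: C wins 5–2.
D vs E: D wins 5–2.
D vs F: D wins 4–3.
D vs G: D wins 4–3.
E vs F: F wins 4–3.
E vs G: G wins 5–2.
F vs G: F wins 5–2.
D beats each rival — B (5–2), C (4–3), E (5–2), F (4–3), G (4–3) — so D is the Condorcet winner.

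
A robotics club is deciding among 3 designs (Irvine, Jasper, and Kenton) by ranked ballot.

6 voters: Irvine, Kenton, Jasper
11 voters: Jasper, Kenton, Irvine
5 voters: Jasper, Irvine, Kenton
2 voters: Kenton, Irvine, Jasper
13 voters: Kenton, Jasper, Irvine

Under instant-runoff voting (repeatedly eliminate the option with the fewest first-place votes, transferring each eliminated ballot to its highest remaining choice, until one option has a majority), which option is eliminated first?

Irvine

Round 1: Jasper 16, Kenton 15, Irvine 6. Irvine has the fewest and is eliminated.
Round 2: Kenton 21, Jasper 16. Kenton has a majority.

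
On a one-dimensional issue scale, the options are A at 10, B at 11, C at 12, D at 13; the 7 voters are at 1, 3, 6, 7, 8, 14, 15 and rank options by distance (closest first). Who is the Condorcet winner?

A

With single-peaked preferences on a line, the Condorcet winner is the candidate closest to the median voter.
The median voter (position 7) is closest to A at 10.
Check: A vs B — voters closer to A: 5 of 7.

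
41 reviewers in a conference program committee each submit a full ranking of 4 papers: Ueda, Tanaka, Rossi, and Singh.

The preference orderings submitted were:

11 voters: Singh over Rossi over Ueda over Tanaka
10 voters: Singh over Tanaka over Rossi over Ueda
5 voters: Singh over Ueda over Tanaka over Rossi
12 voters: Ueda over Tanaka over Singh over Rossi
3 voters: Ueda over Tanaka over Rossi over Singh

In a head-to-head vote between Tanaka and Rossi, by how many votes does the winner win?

19

Ballots ranking Tanaka above Rossi: 10+5+12+3 = 30.
Ballots ranking Rossi above Tanaka: 11.
Tanaka wins 30–11, a margin of 19.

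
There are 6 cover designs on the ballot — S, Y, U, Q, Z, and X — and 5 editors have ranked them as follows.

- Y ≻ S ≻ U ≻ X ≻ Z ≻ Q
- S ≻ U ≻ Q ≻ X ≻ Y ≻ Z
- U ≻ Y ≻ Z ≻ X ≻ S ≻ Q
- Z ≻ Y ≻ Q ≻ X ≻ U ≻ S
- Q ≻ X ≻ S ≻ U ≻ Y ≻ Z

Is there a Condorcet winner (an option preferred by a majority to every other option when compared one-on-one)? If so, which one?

There is no Condorcet winner

Head-to-head results (5 voters total):
S vs Y: Y wins 3–2.
S vs U: S wins 3–2.
S vs Q: S wins 3–2.
S vs Z: S wins 3–2.
S vs X: X wins 3–2.
Y vs U: U wins 3–2.
Y vs Q: Y wins 3–2.
Y vs Z: Y wins 4–1.
Y vs X: Y wins 3–2.
U vs Q: U wins 3–2.
U vs Z: U wins 4–1.
U vs X: U wins 3–2.
Q vs Z: Z wins 3–2.
Q vs X: Q wins 3–2.
Z vs X: X wins 3–2.
No candidate beats all others: S beats U beats Y beats S, a majority cycle.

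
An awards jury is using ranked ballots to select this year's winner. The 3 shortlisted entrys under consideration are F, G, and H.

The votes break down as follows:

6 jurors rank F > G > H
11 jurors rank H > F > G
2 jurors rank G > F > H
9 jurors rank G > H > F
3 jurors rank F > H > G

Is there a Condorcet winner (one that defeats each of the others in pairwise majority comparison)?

No

Head-to-head results (31 voters total):
F vs G: F wins 20–11.
F vs H: H wins 20–11.
G vs H: G wins 17–14.
No candidate beats all others: F beats G beats H beats F, a majority cycle.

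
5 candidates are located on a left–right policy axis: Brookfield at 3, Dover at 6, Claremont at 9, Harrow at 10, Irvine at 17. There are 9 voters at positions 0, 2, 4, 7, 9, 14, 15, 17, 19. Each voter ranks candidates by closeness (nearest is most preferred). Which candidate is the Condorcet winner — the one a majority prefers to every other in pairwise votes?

Claremont

With single-peaked preferences on a line, the Condorcet winner is the candidate closest to the median voter.
The median voter (position 9) is closest to Claremont at 9.
Check: Claremont vs Dover — voters closer to Claremont: 5 of 9.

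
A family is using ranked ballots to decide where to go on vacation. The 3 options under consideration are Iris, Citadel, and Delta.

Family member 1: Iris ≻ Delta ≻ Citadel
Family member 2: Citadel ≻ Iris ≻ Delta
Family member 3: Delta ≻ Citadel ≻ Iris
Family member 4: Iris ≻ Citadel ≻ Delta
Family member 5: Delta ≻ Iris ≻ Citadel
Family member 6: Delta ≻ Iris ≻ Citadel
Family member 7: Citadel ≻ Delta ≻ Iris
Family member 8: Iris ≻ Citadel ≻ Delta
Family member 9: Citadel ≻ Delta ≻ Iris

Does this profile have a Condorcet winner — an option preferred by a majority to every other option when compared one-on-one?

No

Head-to-head results (9 voters total):
Iris vs Citadel: Iris wins 5–4.
Iris vs Delta: Delta wins 5–4.
Citadel vs Delta: Citadel wins 5–4.
No candidate beats all others: Iris beats Citadel beats Delta beats Iris, a majority cycle.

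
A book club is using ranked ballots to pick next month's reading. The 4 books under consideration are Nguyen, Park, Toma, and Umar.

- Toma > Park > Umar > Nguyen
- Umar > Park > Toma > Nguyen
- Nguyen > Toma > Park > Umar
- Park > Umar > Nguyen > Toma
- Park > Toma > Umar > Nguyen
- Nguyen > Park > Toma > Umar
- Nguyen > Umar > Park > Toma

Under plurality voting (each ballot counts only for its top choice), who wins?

First-place vote totals:
  Nguyen: 3
  Park: 2
  Toma: 1
  Umar: 1
Nguyen has the most first-place votes.

Nguyen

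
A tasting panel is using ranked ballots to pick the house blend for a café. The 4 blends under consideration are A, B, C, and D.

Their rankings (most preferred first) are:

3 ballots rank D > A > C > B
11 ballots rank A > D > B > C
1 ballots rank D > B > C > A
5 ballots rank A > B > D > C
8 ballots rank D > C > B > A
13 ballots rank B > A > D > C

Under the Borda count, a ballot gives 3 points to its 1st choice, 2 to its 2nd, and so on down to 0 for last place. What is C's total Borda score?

Borda scores:
  A: 3·2 + 11·3 + 0 + 5·3 + 8·0 + 13·2 = 80
  B: 3·0 + 11·1 + 2 + 5·2 + 8·1 + 13·3 = 70
  C: 3·1 + 11·0 + 1 + 5·0 + 8·2 + 13·0 = 20
  D: 3·3 + 11·2 + 3 + 5·1 + 8·3 + 13·1 = 76

20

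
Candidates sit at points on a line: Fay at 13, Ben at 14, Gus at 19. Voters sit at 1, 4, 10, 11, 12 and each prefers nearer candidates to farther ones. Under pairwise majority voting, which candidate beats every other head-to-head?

With single-peaked preferences on a line, the Condorcet winner is the candidate closest to the median voter.
The median voter (position 10) is closest to Fay at 13.
Check: Fay vs Gus — voters closer to Fay: 5 of 5.

Fay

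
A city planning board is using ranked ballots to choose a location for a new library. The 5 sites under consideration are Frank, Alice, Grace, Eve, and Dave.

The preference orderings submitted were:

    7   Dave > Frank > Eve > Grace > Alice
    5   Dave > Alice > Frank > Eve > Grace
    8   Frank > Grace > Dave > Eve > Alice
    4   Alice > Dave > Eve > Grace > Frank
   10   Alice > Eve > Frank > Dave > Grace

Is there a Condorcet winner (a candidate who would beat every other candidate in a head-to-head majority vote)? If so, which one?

No Condorcet winner

Head-to-head results (34 voters total):
Frank vs Alice: Alice wins 19–15.
Frank vs Grace: Frank wins 30–4.
Frank vs Eve: Frank wins 20–14.
Frank vs Dave: Frank wins 18–16.
Alice vs Grace: Alice wins 19–15.
Alice vs Eve: Alice wins 19–15.
Alice vs Dave: Dave wins 20–14.
Grace vs Eve: Eve wins 26–8.
Grace vs Dave: Dave wins 26–8.
Eve vs Dave: Dave wins 24–10.
No candidate beats all others: Frank beats Dave beats Alice beats Frank, a majority cycle.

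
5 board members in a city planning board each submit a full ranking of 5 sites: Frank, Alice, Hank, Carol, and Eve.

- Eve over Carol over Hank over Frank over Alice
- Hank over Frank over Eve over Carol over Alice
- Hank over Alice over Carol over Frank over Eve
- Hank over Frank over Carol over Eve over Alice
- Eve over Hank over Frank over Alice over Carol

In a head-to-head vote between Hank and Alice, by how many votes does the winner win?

5

Ballots ranking Hank above Alice: 5.
Ballots ranking Alice above Hank: 0.
Hank wins 5–0, a margin of 5.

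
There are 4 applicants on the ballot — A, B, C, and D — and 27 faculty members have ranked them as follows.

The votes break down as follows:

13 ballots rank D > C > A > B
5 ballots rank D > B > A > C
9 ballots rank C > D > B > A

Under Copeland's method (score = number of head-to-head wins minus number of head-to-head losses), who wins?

D

Pairwise results:
  A vs B: B wins 14–13.
  A vs C: C wins 22–5.
  A vs D: D wins 27–0.
  B vs C: C wins 22–5.
  B vs D: D wins 27–0.
  C vs D: D wins 18–9.
Copeland scores (wins − losses):
  A: 0 − 3 = -3
  B: 1 − 2 = -1
  C: 2 − 1 = 1
  D: 3 − 0 = 3
D has the best Copeland score.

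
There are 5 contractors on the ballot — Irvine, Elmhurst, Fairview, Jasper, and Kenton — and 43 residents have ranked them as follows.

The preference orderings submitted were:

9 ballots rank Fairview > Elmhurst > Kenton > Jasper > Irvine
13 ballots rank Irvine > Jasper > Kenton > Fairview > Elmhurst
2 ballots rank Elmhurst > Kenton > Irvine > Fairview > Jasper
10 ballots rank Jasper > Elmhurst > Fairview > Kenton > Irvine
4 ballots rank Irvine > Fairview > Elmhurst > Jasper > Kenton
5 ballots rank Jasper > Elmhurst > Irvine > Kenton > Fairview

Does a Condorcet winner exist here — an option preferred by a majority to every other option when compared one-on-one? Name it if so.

Jasper

Head-to-head results (43 voters total):
Irvine vs Elmhurst: Elmhurst wins 26–17.
Irvine vs Fairview: Irvine wins 24–19.
Irvine vs Jasper: Jasper wins 24–19.
Irvine vs Kenton: Irvine wins 22–21.
Elmhurst vs Fairview: Fairview wins 26–17.
Elmhurst vs Jasper: Jasper wins 28–15.
Elmhurst vs Kenton: Elmhurst wins 30–13.
Fairview vs Jasper: Jasper wins 28–15.
Fairview vs Kenton: Fairview wins 23–20.
Jasper vs Kenton: Jasper wins 32–11.
Jasper beats each rival — Irvine (24–19), Elmhurst (28–15), Fairview (28–15), Kenton (32–11) — so Jasper is the Condorcet winner.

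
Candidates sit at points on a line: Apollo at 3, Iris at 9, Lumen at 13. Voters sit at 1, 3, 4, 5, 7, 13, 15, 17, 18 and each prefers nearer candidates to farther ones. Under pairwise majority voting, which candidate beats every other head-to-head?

With single-peaked preferences on a line, the Condorcet winner is the candidate closest to the median voter.
The median voter (position 7) is closest to Iris at 9.
Check: Iris vs Lumen — voters closer to Iris: 5 of 9.

Iris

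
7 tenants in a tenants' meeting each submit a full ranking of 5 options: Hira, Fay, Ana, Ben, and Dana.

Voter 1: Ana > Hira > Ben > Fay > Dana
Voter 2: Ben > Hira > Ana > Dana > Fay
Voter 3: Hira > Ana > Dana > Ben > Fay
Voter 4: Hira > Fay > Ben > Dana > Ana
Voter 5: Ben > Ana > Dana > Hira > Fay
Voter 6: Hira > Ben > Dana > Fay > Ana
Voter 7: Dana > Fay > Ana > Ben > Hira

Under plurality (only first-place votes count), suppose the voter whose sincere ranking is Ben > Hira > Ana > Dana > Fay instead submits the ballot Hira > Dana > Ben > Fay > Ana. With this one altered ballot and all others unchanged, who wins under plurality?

First-place totals with the altered ballot: Hira 4, Fay 0, Ana 1, Ben 1, Dana 1.
The winner is unchanged: still Hira.

Hira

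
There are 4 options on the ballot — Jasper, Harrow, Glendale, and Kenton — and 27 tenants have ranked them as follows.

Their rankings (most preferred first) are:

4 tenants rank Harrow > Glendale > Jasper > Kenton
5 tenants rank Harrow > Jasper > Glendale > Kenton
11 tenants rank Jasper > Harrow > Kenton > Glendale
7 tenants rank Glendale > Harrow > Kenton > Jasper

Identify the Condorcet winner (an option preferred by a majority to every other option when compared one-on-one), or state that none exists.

Harrow

Head-to-head results (27 voters total):
Jasper vs Harrow: Harrow wins 16–11.
Jasper vs Glendale: Jasper wins 16–11.
Jasper vs Kenton: Jasper wins 20–7.
Harrow vs Glendale: Harrow wins 20–7.
Harrow vs Kenton: Harrow wins 27–0.
Glendale vs Kenton: Glendale wins 16–11.
Harrow beats each rival — Jasper (16–11), Glendale (20–7), Kenton (27–0) — so Harrow is the Condorcet winner.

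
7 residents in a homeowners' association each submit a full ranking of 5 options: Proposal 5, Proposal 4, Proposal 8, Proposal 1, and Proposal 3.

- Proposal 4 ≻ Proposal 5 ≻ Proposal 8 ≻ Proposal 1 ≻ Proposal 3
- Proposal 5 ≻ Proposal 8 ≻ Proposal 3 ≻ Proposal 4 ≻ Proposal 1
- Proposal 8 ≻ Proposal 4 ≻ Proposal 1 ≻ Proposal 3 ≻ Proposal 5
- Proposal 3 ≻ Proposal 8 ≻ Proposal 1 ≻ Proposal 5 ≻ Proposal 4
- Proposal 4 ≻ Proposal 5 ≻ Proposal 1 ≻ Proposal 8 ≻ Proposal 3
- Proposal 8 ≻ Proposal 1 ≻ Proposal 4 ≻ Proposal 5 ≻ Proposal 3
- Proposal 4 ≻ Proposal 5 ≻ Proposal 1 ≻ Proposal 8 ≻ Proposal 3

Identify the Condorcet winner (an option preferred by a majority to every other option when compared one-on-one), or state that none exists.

Head-to-head results (7 voters total):
Proposal 5 vs Proposal 4: Proposal 4 wins 5–2.
Proposal 5 vs Proposal 8: Proposal 5 wins 4–3.
Proposal 5 vs Proposal 1: Proposal 5 wins 4–3.
Proposal 5 vs Proposal 3: Proposal 5 wins 5–2.
Proposal 4 vs Proposal 8: Proposal 8 wins 4–3.
Proposal 4 vs Proposal 1: Proposal 4 wins 5–2.
Proposal 4 vs Proposal 3: Proposal 4 wins 5–2.
Proposal 8 vs Proposal 1: Proposal 8 wins 5–2.
Proposal 8 vs Proposal 3: Proposal 8 wins 6–1.
Proposal 1 vs Proposal 3: Proposal 1 wins 5–2.
No candidate beats all others: Proposal 5 beats Proposal 8 beats Proposal 4 beats Proposal 5, a majority cycle.

No Condorcet winner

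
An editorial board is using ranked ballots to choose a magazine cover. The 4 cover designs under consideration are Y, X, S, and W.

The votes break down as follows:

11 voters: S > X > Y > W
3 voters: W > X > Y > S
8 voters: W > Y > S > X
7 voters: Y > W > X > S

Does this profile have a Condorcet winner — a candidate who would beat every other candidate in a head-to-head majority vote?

Yes

Head-to-head results (29 voters total):
Y vs X: Y wins 15–14.
Y vs S: Y wins 18–11.
Y vs W: Y wins 18–11.
X vs S: S wins 19–10.
X vs W: W wins 18–11.
S vs W: W wins 18–11.
Y beats each rival — X (15–14), S (18–11), W (18–11) — so Y is the Condorcet winner.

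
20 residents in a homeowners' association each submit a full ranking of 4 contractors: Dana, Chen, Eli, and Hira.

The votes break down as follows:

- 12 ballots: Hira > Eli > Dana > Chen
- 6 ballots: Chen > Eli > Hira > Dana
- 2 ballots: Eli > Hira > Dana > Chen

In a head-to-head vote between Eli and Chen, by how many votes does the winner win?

Ballots ranking Eli above Chen: 12+2 = 14.
Ballots ranking Chen above Eli: 6.
Eli wins 14–6, a margin of 8.

8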